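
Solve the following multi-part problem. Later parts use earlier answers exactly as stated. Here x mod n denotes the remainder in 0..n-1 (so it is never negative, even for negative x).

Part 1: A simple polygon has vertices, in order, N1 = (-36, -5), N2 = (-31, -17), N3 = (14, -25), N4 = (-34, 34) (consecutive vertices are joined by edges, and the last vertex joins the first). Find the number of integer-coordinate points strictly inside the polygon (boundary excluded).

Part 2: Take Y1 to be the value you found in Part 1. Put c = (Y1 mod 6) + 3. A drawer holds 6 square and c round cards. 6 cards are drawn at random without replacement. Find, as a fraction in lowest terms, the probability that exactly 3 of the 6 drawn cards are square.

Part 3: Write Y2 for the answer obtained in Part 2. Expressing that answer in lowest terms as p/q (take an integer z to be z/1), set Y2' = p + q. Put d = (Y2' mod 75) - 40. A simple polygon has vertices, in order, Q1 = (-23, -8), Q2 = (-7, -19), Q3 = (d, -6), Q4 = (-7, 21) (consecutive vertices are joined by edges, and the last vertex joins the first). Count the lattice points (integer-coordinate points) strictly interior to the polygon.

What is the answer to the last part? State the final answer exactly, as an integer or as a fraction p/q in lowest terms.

Part 1: cross terms: (-36*-17 - -31*-5)=457, (-31*-25 - 14*-17)=1013, (14*34 - -34*-25)=-374, (-34*-5 - -36*34)=1394; twice the area = |2490| = 2490; area = 1245; boundary points = 1 + 1 + 1 + 1 = 4; strictly interior points = area - boundary/2 + 1 = 1244; answer 1244
Part 2: Y1 = 1244; c = 5; total draws C(11,6) = 462; favorable C(6,3)*C(5,3) = 200; P = 100/231; answer 100/231
Part 3: Y2 = 100/231; threaded value p + q = 331; d = -9; cross terms: (-23*-19 - -7*-8)=381, (-7*-6 - -9*-19)=-129, (-9*21 - -7*-6)=-231, (-7*-8 - -23*21)=539; twice the area = |560| = 560; area = 280; boundary points = 1 + 1 + 1 + 1 = 4; strictly interior points = area - boundary/2 + 1 = 279; answer 279

279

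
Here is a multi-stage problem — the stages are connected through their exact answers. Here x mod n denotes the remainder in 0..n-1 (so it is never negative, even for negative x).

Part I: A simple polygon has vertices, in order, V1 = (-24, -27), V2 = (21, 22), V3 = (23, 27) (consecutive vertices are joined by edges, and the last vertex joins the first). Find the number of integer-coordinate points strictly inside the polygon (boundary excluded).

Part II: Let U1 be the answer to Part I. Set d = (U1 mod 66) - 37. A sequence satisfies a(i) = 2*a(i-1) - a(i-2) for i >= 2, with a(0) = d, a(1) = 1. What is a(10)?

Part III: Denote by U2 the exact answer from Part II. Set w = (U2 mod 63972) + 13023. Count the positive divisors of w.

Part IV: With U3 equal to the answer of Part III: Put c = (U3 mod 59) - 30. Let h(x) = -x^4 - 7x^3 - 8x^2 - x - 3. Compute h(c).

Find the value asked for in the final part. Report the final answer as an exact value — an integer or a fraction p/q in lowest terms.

-467239

Part I: cross terms: (-24*22 - 21*-27)=39, (21*27 - 23*22)=61, (23*-27 - -24*27)=27; twice the area = |127| = 127; area = 127/2; boundary points = 1 + 1 + 1 = 3; strictly interior points = area - boundary/2 + 1 = 63; answer 63
Part II: U1 = 63; d = 26; a(2) = 2*(1) - 1*(26) = -24; iterating: a(2)=-24, a(3)=-49, a(4)=-74, a(5)=-99, a(6)=-124, a(7)=-149, a(8)=-174, a(9)=-199, a(10)=-224; answer -224
Part III: U2 = -224; w = 76771; 76771 is prime, so its only divisors are 1 and 76771; count = 2; answer 2
Part IV: U3 = 2; c = -28; -1*(-28)^4 - 7*(-28)^3 - 8*(-28)^2 - 1*(-28)^1 - 3 = (-614656) + (153664) + (-6272) + (28) + (-3) = -467239; answer -467239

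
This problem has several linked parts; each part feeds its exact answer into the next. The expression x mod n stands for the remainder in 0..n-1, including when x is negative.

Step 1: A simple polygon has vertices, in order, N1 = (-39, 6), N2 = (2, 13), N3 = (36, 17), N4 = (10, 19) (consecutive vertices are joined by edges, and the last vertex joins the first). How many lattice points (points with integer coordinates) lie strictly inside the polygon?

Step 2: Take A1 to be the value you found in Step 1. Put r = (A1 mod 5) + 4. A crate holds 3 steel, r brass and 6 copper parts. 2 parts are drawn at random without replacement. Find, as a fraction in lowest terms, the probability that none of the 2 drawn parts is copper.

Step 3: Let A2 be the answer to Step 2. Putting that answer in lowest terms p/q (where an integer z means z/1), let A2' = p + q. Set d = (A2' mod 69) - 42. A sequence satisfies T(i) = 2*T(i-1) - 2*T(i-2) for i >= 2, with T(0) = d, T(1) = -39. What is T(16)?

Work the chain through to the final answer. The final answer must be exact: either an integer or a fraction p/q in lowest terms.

2816

Step 1: cross terms: (-39*13 - 2*6)=-519, (2*17 - 36*13)=-434, (36*19 - 10*17)=514, (10*6 - -39*19)=801; twice the area = |362| = 362; area = 181; boundary points = 1 + 2 + 2 + 1 = 6; strictly interior points = area - boundary/2 + 1 = 179; answer 179
Step 2: A1 = 179; r = 8; total draws C(17,2) = 136; favorable C(11,2) = 55; P = 55/136; answer 55/136
Step 3: A2 = 55/136; threaded value p + q = 191; d = 11; T(2) = 2*(-39) - 2*(11) = -100; iterating: T(2)=-100, T(3)=-122, T(4)=-44, T(5)=156, T(6)=400, T(7)=488, T(8)=176, T(9)=-624, T(10)=-1600, T(11)=-1952, T(12)=-704, T(13)=2496, T(14)=6400, T(15)=7808, T(16)=2816; answer 2816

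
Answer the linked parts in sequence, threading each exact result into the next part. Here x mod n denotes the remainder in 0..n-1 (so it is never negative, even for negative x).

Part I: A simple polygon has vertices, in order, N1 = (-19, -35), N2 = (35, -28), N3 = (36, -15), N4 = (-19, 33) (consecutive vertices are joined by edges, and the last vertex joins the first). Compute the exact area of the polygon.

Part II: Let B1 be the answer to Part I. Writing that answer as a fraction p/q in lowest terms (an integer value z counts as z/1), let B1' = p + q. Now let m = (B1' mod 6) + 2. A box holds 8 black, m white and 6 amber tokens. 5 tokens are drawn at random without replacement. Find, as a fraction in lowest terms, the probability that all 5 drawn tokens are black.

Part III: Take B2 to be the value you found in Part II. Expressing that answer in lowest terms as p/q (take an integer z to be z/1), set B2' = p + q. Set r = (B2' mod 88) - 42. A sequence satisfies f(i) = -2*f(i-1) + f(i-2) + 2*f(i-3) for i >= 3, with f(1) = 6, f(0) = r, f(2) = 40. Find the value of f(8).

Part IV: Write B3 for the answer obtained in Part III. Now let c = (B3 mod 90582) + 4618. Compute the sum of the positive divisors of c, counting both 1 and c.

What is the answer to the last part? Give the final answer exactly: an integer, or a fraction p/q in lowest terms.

15180

Part I: cross terms: (-19*-28 - 35*-35)=1757, (35*-15 - 36*-28)=483, (36*33 - -19*-15)=903, (-19*-35 - -19*33)=1292; twice the area = |4435| = 4435; area = 4435/2; answer 4435/2
Part II: B1 = 4435/2; threaded value p + q = 4437; m = 5; total draws C(19,5) = 11628; favorable C(8,5) = 56; P = 14/2907; answer 14/2907
Part III: B2 = 14/2907; threaded value p + q = 2921; r = -25; f(3) = -2*(40) + 1*(6) + 2*(-25) = -124; iterating: f(3)=-124, f(4)=300, f(5)=-644, f(6)=1340, f(7)=-2724, f(8)=5500; answer 5500
Part IV: B3 = 5500; c = 10118; 10118 = 2 * 5059; sigma = (1 + 2) * (1 + 5059) = 3 * 5060 = 15180; answer 15180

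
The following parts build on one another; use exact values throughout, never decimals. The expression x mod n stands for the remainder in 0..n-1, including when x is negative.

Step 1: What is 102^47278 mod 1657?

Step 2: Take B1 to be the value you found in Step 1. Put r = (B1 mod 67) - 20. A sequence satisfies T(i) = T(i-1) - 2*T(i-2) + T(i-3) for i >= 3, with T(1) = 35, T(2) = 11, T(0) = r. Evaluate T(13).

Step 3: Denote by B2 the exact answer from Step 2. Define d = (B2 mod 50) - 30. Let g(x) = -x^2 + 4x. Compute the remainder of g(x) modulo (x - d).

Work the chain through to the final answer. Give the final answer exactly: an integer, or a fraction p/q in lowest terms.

Step 1: squarings mod 1657: 102^1=102, 102^2=462, 102^4=1348, 102^8=1032, 102^16=1230, 102^32=59, 102^64=167, 102^128=1377, 102^256=521, 102^512=1350, 102^1024=1457, 102^2048=232, 102^4096=800, 102^8192=398, 102^16384=989, 102^32768=491; 102^47278 = 102^2 * 102^4 * 102^8 * 102^32 * 102^128 * 102^2048 * 102^4096 * 102^8192 * 102^32768 = 1373 (mod 1657); answer 1373
Step 2: B1 = 1373; r = 13; T(3) = 1*(11) - 2*(35) + 1*(13) = -46; iterating: T(3)=-46, T(4)=-33, T(5)=70, T(6)=90, T(7)=-83, T(8)=-193, T(9)=63, T(10)=366, T(11)=47, T(12)=-622, T(13)=-350; answer -350
Step 3: B2 = -350; d = -30; remainder = value at the root: -1*(-30)^2 + 4*(-30)^1 = (-900) + (-120) = -1020; answer -1020

-1020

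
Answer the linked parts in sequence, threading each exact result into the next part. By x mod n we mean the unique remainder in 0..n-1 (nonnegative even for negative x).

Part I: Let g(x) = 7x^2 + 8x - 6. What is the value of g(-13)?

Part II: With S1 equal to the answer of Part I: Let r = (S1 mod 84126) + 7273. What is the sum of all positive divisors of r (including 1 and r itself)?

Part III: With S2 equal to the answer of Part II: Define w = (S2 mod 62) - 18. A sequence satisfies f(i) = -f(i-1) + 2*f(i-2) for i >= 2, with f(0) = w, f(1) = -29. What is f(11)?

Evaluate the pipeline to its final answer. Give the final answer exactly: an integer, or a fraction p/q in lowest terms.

-34811

Part I: 7*(-13)^2 + 8*(-13)^1 - 6 = (1183) + (-104) + (-6) = 1073; answer 1073
Part II: S1 = 1073; r = 8346; 8346 = 2 * 3 * 13 * 107; sigma = (1 + 2) * (1 + 3) * (1 + 13) * (1 + 107) = 3 * 4 * 14 * 108 = 18144; answer 18144
Part III: S2 = 18144; w = 22; f(2) = -1*(-29) + 2*(22) = 73; iterating: f(2)=73, f(3)=-131, f(4)=277, f(5)=-539, f(6)=1093, f(7)=-2171, f(8)=4357, f(9)=-8699, f(10)=17413, f(11)=-34811; answer -34811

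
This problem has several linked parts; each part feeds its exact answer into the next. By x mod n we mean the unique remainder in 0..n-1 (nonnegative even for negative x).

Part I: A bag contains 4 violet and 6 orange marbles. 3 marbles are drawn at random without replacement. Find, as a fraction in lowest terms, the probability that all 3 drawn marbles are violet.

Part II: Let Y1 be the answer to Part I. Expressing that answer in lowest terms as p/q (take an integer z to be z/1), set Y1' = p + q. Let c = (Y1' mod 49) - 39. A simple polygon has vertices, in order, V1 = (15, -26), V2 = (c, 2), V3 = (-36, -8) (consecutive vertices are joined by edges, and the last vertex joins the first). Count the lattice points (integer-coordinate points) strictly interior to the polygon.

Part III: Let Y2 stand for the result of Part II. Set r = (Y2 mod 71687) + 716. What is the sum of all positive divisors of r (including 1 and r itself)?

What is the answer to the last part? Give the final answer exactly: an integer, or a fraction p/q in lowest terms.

Part I: total draws C(10,3) = 120; favorable C(4,3) = 4; P = 1/30; answer 1/30
Part II: Y1 = 1/30; threaded value p + q = 31; c = -8; cross terms: (15*2 - -8*-26)=-178, (-8*-8 - -36*2)=136, (-36*-26 - 15*-8)=1056; twice the area = |1014| = 1014; area = 507; boundary points = 1 + 2 + 3 = 6; strictly interior points = area - boundary/2 + 1 = 505; answer 505
Part III: Y2 = 505; r = 1221; 1221 = 3 * 11 * 37; sigma = (1 + 3) * (1 + 11) * (1 + 37) = 4 * 12 * 38 = 1824; answer 1824

1824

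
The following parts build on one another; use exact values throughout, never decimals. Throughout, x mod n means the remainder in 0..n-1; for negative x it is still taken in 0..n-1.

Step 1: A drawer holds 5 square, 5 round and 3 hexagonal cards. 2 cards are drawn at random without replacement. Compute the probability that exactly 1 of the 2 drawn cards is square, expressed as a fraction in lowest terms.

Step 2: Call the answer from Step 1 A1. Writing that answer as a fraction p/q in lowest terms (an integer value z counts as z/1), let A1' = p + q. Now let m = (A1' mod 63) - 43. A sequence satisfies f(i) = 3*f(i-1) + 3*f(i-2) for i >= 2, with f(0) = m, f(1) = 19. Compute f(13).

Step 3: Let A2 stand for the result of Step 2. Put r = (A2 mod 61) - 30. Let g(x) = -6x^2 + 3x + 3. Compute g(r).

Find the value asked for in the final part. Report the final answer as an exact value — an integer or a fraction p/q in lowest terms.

-1995

Step 1: total draws C(13,2) = 78; favorable C(5,1)*C(8,1) = 40; P = 20/39; answer 20/39
Step 2: A1 = 20/39; threaded value p + q = 59; m = 16; f(2) = 3*(19) + 3*(16) = 105; iterating: f(2)=105, f(3)=372, f(4)=1431, f(5)=5409, f(6)=20520, f(7)=77787, f(8)=294921, f(9)=1118124, f(10)=4239135, f(11)=16071777, f(12)=60932736, f(13)=231013539; answer 231013539
Step 3: A2 = 231013539; r = -18; -6*(-18)^2 + 3*(-18)^1 + 3 = (-1944) + (-54) + (3) = -1995; answer -1995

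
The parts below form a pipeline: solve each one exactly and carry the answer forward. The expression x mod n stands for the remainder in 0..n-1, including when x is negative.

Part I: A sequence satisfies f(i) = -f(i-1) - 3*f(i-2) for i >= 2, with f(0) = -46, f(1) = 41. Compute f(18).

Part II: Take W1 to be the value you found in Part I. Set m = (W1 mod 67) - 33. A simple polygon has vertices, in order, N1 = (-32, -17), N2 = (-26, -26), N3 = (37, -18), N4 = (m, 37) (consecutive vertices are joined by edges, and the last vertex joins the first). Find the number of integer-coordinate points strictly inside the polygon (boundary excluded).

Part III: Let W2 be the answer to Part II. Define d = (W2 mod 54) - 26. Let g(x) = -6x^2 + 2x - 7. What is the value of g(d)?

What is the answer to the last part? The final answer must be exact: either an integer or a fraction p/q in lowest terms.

-1387

Part I: f(2) = -1*(41) - 3*(-46) = 97; iterating: f(2)=97, f(3)=-220, f(4)=-71, f(5)=731, f(6)=-518, f(7)=-1675, f(8)=3229, f(9)=1796, f(10)=-11483, f(11)=6095, f(12)=28354, f(13)=-46639, f(14)=-38423, f(15)=178340, f(16)=-63071, f(17)=-471949, f(18)=661162; answer 661162
Part II: W1 = 661162; m = -27; cross terms: (-32*-26 - -26*-17)=390, (-26*-18 - 37*-26)=1430, (37*37 - -27*-18)=883, (-27*-17 - -32*37)=1643; twice the area = |4346| = 4346; area = 2173; boundary points = 3 + 1 + 1 + 1 = 6; strictly interior points = area - boundary/2 + 1 = 2171; answer 2171
Part III: W2 = 2171; d = -15; -6*(-15)^2 + 2*(-15)^1 - 7 = (-1350) + (-30) + (-7) = -1387; answer -1387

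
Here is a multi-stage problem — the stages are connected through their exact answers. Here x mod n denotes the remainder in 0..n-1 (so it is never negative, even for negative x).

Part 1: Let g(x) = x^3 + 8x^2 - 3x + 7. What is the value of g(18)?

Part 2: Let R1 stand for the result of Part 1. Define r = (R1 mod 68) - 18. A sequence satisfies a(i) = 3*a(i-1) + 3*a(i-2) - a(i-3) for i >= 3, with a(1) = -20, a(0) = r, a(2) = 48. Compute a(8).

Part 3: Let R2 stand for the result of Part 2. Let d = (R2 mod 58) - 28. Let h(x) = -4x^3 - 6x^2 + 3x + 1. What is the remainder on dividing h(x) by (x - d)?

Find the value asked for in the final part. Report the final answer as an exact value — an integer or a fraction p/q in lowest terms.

-39626

Part 1: 1*(18)^3 + 8*(18)^2 - 3*(18)^1 + 7 = (5832) + (2592) + (-54) + (7) = 8377; answer 8377
Part 2: R1 = 8377; r = -5; a(3) = 3*(48) + 3*(-20) - 1*(-5) = 89; iterating: a(3)=89, a(4)=431, a(5)=1512, a(6)=5740, a(7)=21325, a(8)=79683; answer 79683
Part 3: R2 = 79683; d = 21; remainder = value at the root: -4*(21)^3 - 6*(21)^2 + 3*(21)^1 + 1 = (-37044) + (-2646) + (63) + (1) = -39626; answer -39626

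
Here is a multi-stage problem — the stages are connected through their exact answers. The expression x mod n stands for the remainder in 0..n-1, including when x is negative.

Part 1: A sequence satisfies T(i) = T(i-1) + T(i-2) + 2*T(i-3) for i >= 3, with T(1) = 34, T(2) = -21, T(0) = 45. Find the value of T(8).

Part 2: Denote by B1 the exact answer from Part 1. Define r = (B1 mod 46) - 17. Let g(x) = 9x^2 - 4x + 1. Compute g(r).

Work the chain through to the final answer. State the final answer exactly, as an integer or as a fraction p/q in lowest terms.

Part 1: T(3) = 1*(-21) + 1*(34) + 2*(45) = 103; iterating: T(3)=103, T(4)=150, T(5)=211, T(6)=567, T(7)=1078, T(8)=2067; answer 2067
Part 2: B1 = 2067; r = 26; 9*(26)^2 - 4*(26)^1 + 1 = (6084) + (-104) + (1) = 5981; answer 5981

5981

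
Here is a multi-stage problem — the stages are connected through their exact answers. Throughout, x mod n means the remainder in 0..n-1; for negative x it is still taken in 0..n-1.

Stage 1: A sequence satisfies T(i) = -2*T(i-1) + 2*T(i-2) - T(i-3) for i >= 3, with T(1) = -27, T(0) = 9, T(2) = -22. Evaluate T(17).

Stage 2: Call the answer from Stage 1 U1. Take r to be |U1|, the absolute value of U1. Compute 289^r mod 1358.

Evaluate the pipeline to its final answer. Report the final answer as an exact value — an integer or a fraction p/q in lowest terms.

Stage 1: T(3) = -2*(-22) + 2*(-27) - 1*(9) = -19; iterating: T(3)=-19, T(4)=21, T(5)=-58, T(6)=177, T(7)=-491, T(8)=1394, T(9)=-3947, T(10)=11173, T(11)=-31634, T(12)=89561, T(13)=-253563, T(14)=717882, T(15)=-2032451, T(16)=5754229, T(17)=-16291242; answer -16291242
Stage 2: U1 = -16291242; r = 16291242; squarings mod 1358: 289^1=289, 289^2=683, 289^4=695, 289^8=935, 289^16=1031, 289^32=1005, 289^64=1031, 289^128=1005, 289^256=1031, 289^512=1005, 289^1024=1031, 289^2048=1005, 289^4096=1031, 289^8192=1005, 289^16384=1031, 289^32768=1005, 289^65536=1031, 289^131072=1005, 289^262144=1031, 289^524288=1005, 289^1048576=1031, 289^2097152=1005, 289^4194304=1031, 289^8388608=1005; 289^16291242 = 289^2 * 289^8 * 289^32 * 289^128 * 289^256 * 289^1024 * 289^4096 * 289^32768 * 289^524288 * 289^1048576 * 289^2097152 * 289^4194304 * 289^8388608 = 435 (mod 1358); answer 435

435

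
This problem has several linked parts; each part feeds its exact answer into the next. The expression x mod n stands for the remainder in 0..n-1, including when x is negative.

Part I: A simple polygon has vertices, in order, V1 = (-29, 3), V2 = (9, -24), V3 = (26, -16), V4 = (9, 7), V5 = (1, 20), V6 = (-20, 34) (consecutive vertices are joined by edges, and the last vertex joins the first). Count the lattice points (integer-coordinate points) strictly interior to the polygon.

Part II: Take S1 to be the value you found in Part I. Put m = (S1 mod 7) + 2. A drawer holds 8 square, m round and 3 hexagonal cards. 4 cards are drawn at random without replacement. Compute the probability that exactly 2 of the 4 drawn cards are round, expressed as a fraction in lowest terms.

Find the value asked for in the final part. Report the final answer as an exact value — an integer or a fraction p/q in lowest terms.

15/91

Part I: cross terms: (-29*-24 - 9*3)=669, (9*-16 - 26*-24)=480, (26*7 - 9*-16)=326, (9*20 - 1*7)=173, (1*34 - -20*20)=434, (-20*3 - -29*34)=926; twice the area = |3008| = 3008; area = 1504; boundary points = 1 + 1 + 1 + 1 + 7 + 1 = 12; strictly interior points = area - boundary/2 + 1 = 1499; answer 1499
Part II: S1 = 1499; m = 3; total draws C(14,4) = 1001; favorable C(3,2)*C(11,2) = 165; P = 15/91; answer 15/91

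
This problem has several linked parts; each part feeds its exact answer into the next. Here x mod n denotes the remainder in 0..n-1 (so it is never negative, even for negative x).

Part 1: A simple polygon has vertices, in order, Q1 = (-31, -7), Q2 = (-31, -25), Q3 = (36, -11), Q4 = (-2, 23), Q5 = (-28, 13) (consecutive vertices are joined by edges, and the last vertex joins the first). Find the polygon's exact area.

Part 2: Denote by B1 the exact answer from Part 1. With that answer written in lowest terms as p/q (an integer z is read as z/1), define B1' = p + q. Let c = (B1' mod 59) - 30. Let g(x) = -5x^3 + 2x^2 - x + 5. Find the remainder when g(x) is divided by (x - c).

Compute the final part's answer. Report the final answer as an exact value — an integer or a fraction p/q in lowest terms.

1163

Part 1: cross terms: (-31*-25 - -31*-7)=558, (-31*-11 - 36*-25)=1241, (36*23 - -2*-11)=806, (-2*13 - -28*23)=618, (-28*-7 - -31*13)=599; twice the area = |3822| = 3822; area = 1911; answer 1911
Part 2: B1 = 1911; threaded value p + q = 1912; c = -6; remainder = value at the root: -5*(-6)^3 + 2*(-6)^2 - 1*(-6)^1 + 5 = (1080) + (72) + (6) + (5) = 1163; answer 1163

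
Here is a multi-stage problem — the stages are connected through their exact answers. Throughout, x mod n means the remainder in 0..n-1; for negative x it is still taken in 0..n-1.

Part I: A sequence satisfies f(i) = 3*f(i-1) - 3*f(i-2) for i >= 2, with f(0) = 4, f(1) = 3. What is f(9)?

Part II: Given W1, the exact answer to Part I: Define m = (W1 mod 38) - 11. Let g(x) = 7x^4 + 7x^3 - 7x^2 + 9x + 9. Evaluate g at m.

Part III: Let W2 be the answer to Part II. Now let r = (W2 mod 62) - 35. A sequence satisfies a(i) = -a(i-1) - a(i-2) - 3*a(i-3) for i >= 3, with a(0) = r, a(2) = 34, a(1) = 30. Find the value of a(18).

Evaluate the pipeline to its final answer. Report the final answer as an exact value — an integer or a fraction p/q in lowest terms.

Part I: f(2) = 3*(3) - 3*(4) = -3; iterating: f(2)=-3, f(3)=-18, f(4)=-45, f(5)=-81, f(6)=-108, f(7)=-81, f(8)=81, f(9)=486; answer 486
Part II: W1 = 486; m = 19; 7*(19)^4 + 7*(19)^3 - 7*(19)^2 + 9*(19)^1 + 9 = (912247) + (48013) + (-2527) + (171) + (9) = 957913; answer 957913
Part III: W2 = 957913; r = -22; a(3) = -1*(34) - 1*(30) - 3*(-22) = 2; iterating: a(3)=2, a(4)=-126, a(5)=22, a(6)=98, a(7)=258, a(8)=-422, a(9)=-130, a(10)=-222, a(11)=1618, a(12)=-1006, a(13)=54, a(14)=-3902, a(15)=6866, a(16)=-3126, a(17)=7966, a(18)=-25438; answer -25438

-25438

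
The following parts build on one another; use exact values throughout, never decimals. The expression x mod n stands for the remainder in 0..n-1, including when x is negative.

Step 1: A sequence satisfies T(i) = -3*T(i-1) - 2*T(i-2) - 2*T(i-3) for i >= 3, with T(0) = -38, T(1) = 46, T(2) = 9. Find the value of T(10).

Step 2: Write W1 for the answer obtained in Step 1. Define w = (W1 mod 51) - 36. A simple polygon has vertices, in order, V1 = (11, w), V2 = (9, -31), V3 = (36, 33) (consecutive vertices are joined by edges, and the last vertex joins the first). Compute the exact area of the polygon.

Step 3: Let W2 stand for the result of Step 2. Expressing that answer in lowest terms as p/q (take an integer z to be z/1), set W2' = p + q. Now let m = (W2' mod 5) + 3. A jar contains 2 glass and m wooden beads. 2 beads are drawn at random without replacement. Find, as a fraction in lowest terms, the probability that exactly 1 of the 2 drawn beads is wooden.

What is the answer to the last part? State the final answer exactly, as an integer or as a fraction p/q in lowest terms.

3/7

Step 1: T(3) = -3*(9) - 2*(46) - 2*(-38) = -43; iterating: T(3)=-43, T(4)=19, T(5)=11, T(6)=15, T(7)=-105, T(8)=263, T(9)=-609, T(10)=1511; answer 1511
Step 2: W1 = 1511; w = -4; cross terms: (11*-31 - 9*-4)=-305, (9*33 - 36*-31)=1413, (36*-4 - 11*33)=-507; twice the area = |601| = 601; area = 601/2; answer 601/2
Step 3: W2 = 601/2; threaded value p + q = 603; m = 6; total draws C(8,2) = 28; favorable C(6,1)*C(2,1) = 12; P = 3/7; answer 3/7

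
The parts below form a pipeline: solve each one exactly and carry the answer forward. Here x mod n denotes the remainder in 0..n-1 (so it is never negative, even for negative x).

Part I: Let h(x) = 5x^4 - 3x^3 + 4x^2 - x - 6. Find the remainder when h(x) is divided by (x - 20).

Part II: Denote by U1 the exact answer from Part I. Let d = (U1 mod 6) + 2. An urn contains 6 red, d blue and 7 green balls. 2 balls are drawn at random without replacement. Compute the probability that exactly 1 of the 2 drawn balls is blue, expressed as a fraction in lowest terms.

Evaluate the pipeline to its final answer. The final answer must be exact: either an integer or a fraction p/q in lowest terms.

Part I: remainder = value at the root: 5*(20)^4 - 3*(20)^3 + 4*(20)^2 - 1*(20)^1 - 6 = (800000) + (-24000) + (1600) + (-20) + (-6) = 777574; answer 777574
Part II: U1 = 777574; d = 6; total draws C(19,2) = 171; favorable C(6,1)*C(13,1) = 78; P = 26/57; answer 26/57

26/57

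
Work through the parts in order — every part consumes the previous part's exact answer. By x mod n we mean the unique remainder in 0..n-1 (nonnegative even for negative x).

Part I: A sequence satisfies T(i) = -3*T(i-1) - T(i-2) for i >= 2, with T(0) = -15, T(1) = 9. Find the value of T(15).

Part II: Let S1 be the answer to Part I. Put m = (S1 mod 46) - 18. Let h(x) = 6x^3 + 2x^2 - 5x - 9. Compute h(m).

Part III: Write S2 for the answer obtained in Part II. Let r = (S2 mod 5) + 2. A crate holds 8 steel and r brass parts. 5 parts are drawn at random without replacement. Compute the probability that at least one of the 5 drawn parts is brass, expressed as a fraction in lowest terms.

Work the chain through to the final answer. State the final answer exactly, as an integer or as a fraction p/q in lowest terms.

Part I: T(2) = -3*(9) - 1*(-15) = -12; iterating: T(2)=-12, T(3)=27, T(4)=-69, T(5)=180, T(6)=-471, T(7)=1233, T(8)=-3228, T(9)=8451, T(10)=-22125, T(11)=57924, T(12)=-151647, T(13)=397017, T(14)=-1039404, T(15)=2721195; answer 2721195
Part II: S1 = 2721195; m = 1; 6*(1)^3 + 2*(1)^2 - 5*(1)^1 - 9 = (6) + (2) + (-5) + (-9) = -6; answer -6
Part III: S2 = -6; r = 6; total draws C(14,5) = 2002; complement C(8,5) = 56; favorable 2002 - 56 = 1946; P = 139/143; answer 139/143

139/143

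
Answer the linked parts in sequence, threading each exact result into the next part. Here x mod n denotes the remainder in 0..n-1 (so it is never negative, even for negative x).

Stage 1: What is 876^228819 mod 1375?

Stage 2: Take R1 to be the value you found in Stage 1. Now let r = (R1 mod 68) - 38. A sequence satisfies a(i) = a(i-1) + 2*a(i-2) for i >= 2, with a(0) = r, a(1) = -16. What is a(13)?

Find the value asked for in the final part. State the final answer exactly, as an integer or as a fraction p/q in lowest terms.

Stage 1: squarings mod 1375: 876^1=876, 876^2=126, 876^4=751, 876^8=251, 876^16=1126, 876^32=126, 876^64=751, 876^128=251, 876^256=1126, 876^512=126, 876^1024=751, 876^2048=251, 876^4096=1126, 876^8192=126, 876^16384=751, 876^32768=251, 876^65536=1126, 876^131072=126; 876^228819 = 876^1 * 876^2 * 876^16 * 876^64 * 876^128 * 876^256 * 876^1024 * 876^2048 * 876^4096 * 876^8192 * 876^16384 * 876^65536 * 876^131072 = 1251 (mod 1375); answer 1251
Stage 2: R1 = 1251; r = -11; a(2) = 1*(-16) + 2*(-11) = -38; iterating: a(2)=-38, a(3)=-70, a(4)=-146, a(5)=-286, a(6)=-578, a(7)=-1150, a(8)=-2306, a(9)=-4606, a(10)=-9218, a(11)=-18430, a(12)=-36866, a(13)=-73726; answer -73726

-73726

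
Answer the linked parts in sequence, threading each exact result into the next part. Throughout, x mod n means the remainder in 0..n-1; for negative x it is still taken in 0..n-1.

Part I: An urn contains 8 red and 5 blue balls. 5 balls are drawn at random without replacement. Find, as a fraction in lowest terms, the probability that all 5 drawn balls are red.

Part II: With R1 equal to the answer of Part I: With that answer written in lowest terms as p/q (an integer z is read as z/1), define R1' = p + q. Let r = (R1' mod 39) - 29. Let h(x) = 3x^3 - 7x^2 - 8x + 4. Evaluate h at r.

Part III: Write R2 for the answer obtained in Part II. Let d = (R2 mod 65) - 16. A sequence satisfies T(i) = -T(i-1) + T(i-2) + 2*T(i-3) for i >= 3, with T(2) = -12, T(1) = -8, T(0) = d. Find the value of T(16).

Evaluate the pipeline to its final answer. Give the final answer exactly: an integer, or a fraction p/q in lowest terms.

Part I: total draws C(13,5) = 1287; favorable C(8,5) = 56; P = 56/1287; answer 56/1287
Part II: R1 = 56/1287; threaded value p + q = 1343; r = -12; 3*(-12)^3 - 7*(-12)^2 - 8*(-12)^1 + 4 = (-5184) + (-1008) + (96) + (4) = -6092; answer -6092
Part III: R2 = -6092; d = 2; T(3) = -1*(-12) + 1*(-8) + 2*(2) = 8; iterating: T(3)=8, T(4)=-36, T(5)=20, T(6)=-40, T(7)=-12, T(8)=12, T(9)=-104, T(10)=92, T(11)=-172, T(12)=56, T(13)=-44, T(14)=-244, T(15)=312, T(16)=-644; answer -644

-644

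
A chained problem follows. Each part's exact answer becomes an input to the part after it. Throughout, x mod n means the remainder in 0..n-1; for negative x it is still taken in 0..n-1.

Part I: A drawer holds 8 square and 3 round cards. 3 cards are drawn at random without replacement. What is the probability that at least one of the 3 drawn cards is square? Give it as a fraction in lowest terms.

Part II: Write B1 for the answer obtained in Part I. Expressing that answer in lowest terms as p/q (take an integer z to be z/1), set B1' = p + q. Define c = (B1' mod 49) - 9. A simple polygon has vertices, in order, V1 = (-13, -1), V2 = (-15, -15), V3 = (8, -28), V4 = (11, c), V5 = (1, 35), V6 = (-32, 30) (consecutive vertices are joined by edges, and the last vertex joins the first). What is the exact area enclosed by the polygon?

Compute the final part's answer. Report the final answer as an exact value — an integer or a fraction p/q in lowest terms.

3167/2

Part I: total draws C(11,3) = 165; complement C(3,3) = 1; favorable 165 - 1 = 164; P = 164/165; answer 164/165
Part II: B1 = 164/165; threaded value p + q = 329; c = 26; cross terms: (-13*-15 - -15*-1)=180, (-15*-28 - 8*-15)=540, (8*26 - 11*-28)=516, (11*35 - 1*26)=359, (1*30 - -32*35)=1150, (-32*-1 - -13*30)=422; twice the area = |3167| = 3167; area = 3167/2; answer 3167/2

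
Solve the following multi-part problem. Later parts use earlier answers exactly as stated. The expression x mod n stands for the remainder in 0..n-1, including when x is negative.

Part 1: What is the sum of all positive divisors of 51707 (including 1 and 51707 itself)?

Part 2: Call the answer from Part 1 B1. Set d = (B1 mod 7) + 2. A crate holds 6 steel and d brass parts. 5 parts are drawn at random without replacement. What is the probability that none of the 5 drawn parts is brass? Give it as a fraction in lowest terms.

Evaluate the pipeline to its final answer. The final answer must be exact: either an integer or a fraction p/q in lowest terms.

2/429

Part 1: 51707 = 29 * 1783; sigma = (1 + 29) * (1 + 1783) = 30 * 1784 = 53520; answer 53520
Part 2: B1 = 53520; d = 7; total draws C(13,5) = 1287; favorable C(6,5) = 6; P = 2/429; answer 2/429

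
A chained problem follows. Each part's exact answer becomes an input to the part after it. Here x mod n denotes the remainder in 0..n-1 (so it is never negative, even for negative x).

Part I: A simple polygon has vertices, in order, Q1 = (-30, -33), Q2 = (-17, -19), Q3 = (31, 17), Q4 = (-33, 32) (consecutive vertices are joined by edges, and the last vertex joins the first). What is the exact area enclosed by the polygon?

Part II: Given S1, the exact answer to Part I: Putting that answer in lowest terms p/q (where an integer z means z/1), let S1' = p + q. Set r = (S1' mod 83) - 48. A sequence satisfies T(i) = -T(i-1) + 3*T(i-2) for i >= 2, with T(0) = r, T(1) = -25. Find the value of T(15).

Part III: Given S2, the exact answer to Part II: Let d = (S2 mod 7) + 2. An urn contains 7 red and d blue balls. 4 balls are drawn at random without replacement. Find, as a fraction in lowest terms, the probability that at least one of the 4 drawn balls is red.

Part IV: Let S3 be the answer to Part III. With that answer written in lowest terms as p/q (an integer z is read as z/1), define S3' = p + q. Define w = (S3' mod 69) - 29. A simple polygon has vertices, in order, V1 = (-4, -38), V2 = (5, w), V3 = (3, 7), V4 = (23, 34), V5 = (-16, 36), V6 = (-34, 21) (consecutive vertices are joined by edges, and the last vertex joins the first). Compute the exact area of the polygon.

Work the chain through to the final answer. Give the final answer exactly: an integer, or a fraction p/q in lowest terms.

Part I: cross terms: (-30*-19 - -17*-33)=9, (-17*17 - 31*-19)=300, (31*32 - -33*17)=1553, (-33*-33 - -30*32)=2049; twice the area = |3911| = 3911; area = 3911/2; answer 3911/2
Part II: S1 = 3911/2; threaded value p + q = 3913; r = -36; T(2) = -1*(-25) + 3*(-36) = -83; iterating: T(2)=-83, T(3)=8, T(4)=-257, T(5)=281, T(6)=-1052, T(7)=1895, T(8)=-5051, T(9)=10736, T(10)=-25889, T(11)=58097, T(12)=-135764, T(13)=310055, T(14)=-717347, T(15)=1647512; answer 1647512
Part III: S2 = 1647512; d = 8; total draws C(15,4) = 1365; complement C(8,4) = 70; favorable 1365 - 70 = 1295; P = 37/39; answer 37/39
Part IV: S3 = 37/39; threaded value p + q = 76; w = -22; cross terms: (-4*-22 - 5*-38)=278, (5*7 - 3*-22)=101, (3*34 - 23*7)=-59, (23*36 - -16*34)=1372, (-16*21 - -34*36)=888, (-34*-38 - -4*21)=1376; twice the area = |3956| = 3956; area = 1978; answer 1978

1978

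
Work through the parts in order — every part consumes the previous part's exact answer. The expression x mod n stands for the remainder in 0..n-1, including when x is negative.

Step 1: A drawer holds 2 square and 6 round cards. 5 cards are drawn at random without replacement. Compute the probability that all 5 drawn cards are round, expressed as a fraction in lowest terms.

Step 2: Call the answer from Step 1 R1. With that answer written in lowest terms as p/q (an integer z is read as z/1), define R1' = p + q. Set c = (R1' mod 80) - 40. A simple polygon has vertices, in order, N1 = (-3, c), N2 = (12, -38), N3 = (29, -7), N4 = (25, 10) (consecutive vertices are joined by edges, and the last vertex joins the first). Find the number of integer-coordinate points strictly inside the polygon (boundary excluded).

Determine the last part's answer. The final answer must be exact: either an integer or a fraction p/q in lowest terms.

Step 1: total draws C(8,5) = 56; favorable C(6,5) = 6; P = 3/28; answer 3/28
Step 2: R1 = 3/28; threaded value p + q = 31; c = -9; cross terms: (-3*-38 - 12*-9)=222, (12*-7 - 29*-38)=1018, (29*10 - 25*-7)=465, (25*-9 - -3*10)=-195; twice the area = |1510| = 1510; area = 755; boundary points = 1 + 1 + 1 + 1 = 4; strictly interior points = area - boundary/2 + 1 = 754; answer 754

754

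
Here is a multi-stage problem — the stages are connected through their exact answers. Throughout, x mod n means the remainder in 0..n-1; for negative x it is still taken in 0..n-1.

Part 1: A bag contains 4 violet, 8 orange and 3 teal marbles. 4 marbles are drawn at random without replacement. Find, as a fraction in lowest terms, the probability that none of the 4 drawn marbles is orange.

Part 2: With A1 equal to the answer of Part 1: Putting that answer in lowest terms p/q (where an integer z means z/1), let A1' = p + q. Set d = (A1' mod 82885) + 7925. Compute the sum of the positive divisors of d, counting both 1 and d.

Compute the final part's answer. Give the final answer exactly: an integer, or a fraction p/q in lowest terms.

Part 1: total draws C(15,4) = 1365; favorable C(7,4) = 35; P = 1/39; answer 1/39
Part 2: A1 = 1/39; threaded value p + q = 40; d = 7965; 7965 = 3^3 * 5 * 59; sigma = (1 + 3 + 9 + 27) * (1 + 5) * (1 + 59) = 40 * 6 * 60 = 14400; answer 14400

14400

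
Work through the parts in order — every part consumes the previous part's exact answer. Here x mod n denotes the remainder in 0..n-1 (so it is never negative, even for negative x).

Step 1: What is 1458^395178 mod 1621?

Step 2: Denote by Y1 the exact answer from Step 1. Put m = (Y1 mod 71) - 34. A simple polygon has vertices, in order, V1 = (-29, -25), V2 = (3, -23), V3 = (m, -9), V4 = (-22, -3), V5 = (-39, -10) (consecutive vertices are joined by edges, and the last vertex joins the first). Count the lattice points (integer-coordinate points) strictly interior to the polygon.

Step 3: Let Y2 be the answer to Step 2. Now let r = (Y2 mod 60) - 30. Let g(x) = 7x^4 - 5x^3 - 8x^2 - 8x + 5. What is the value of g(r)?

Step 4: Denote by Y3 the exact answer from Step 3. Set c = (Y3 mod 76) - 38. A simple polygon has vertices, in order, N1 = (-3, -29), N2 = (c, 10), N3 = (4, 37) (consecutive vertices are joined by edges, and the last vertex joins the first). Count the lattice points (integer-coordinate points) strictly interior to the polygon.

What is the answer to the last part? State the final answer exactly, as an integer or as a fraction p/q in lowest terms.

198

Step 1: squarings mod 1621: 1458^1=1458, 1458^2=633, 1458^4=302, 1458^8=428, 1458^16=11, 1458^32=121, 1458^64=52, 1458^128=1083, 1458^256=906, 1458^512=610, 1458^1024=891, 1458^2048=1212, 1458^4096=318, 1458^8192=622, 1458^16384=1086, 1458^32768=929, 1458^65536=669, 1458^131072=165, 1458^262144=1289; 1458^395178 = 1458^2 * 1458^8 * 1458^32 * 1458^128 * 1458^256 * 1458^512 * 1458^1024 * 1458^131072 * 1458^262144 = 1023 (mod 1621); answer 1023
Step 2: Y1 = 1023; m = -5; cross terms: (-29*-23 - 3*-25)=742, (3*-9 - -5*-23)=-142, (-5*-3 - -22*-9)=-183, (-22*-10 - -39*-3)=103, (-39*-25 - -29*-10)=685; twice the area = |1205| = 1205; area = 1205/2; boundary points = 2 + 2 + 1 + 1 + 5 = 11; strictly interior points = area - boundary/2 + 1 = 598; answer 598
Step 3: Y2 = 598; r = 28; 7*(28)^4 - 5*(28)^3 - 8*(28)^2 - 8*(28)^1 + 5 = (4302592) + (-109760) + (-6272) + (-224) + (5) = 4186341; answer 4186341
Step 4: Y3 = 4186341; c = -5; cross terms: (-3*10 - -5*-29)=-175, (-5*37 - 4*10)=-225, (4*-29 - -3*37)=-5; twice the area = |-405| = 405; area = 405/2; boundary points = 1 + 9 + 1 = 11; strictly interior points = area - boundary/2 + 1 = 198; answer 198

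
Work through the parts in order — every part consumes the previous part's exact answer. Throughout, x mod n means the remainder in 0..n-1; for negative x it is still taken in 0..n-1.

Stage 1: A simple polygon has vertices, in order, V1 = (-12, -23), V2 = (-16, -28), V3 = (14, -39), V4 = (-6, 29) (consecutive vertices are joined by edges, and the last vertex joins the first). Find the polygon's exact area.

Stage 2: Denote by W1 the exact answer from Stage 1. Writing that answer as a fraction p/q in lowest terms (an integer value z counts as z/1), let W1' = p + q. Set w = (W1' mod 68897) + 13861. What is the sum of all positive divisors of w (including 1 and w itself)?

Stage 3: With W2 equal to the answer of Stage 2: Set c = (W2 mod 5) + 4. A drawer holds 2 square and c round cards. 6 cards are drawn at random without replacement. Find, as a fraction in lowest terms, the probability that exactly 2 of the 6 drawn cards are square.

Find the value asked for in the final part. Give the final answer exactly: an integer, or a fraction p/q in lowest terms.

Stage 1: cross terms: (-12*-28 - -16*-23)=-32, (-16*-39 - 14*-28)=1016, (14*29 - -6*-39)=172, (-6*-23 - -12*29)=486; twice the area = |1642| = 1642; area = 821; answer 821
Stage 2: W1 = 821; threaded value p + q = 822; w = 14683; 14683 is prime, so its only divisors are 1 and 14683; sigma = 1 + 14683 = 14684; answer 14684
Stage 3: W2 = 14684; c = 8; total draws C(10,6) = 210; favorable C(2,2)*C(8,4) = 70; P = 1/3; answer 1/3

1/3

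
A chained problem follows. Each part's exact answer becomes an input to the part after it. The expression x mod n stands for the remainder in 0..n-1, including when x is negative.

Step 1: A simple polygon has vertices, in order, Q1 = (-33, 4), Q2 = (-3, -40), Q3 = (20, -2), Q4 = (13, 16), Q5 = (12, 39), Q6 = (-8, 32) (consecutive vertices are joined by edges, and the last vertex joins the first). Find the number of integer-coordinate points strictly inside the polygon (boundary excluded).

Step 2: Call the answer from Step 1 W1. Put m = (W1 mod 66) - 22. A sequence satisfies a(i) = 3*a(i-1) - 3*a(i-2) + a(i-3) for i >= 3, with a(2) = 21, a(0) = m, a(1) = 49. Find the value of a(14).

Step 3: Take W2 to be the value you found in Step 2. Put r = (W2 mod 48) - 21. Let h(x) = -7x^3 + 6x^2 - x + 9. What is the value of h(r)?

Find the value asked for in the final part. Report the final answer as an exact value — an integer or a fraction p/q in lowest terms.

Step 1: cross terms: (-33*-40 - -3*4)=1332, (-3*-2 - 20*-40)=806, (20*16 - 13*-2)=346, (13*39 - 12*16)=315, (12*32 - -8*39)=696, (-8*4 - -33*32)=1024; twice the area = |4519| = 4519; area = 4519/2; boundary points = 2 + 1 + 1 + 1 + 1 + 1 = 7; strictly interior points = area - boundary/2 + 1 = 2257; answer 2257
Step 2: W1 = 2257; m = -9; a(3) = 3*(21) - 3*(49) + 1*(-9) = -93; iterating: a(3)=-93, a(4)=-293, a(5)=-579, a(6)=-951, a(7)=-1409, a(8)=-1953, a(9)=-2583, a(10)=-3299, a(11)=-4101, a(12)=-4989, a(13)=-5963, a(14)=-7023; answer -7023
Step 3: W2 = -7023; r = 12; -7*(12)^3 + 6*(12)^2 - 1*(12)^1 + 9 = (-12096) + (864) + (-12) + (9) = -11235; answer -11235

-11235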